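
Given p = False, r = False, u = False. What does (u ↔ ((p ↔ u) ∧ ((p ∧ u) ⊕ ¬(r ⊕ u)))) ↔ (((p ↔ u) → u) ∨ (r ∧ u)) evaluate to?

p ↔ u = False ↔ False = True
p ∧ u = False ∧ False = False
r ⊕ u = False ⊕ False = False
¬(r ⊕ u) = ¬False = True
(p ∧ u) ⊕ ¬(r ⊕ u) = False ⊕ True = True
(p ↔ u) ∧ ((p ∧ u) ⊕ ¬(r ⊕ u)) = True ∧ True = True
u ↔ ((p ↔ u) ∧ ((p ∧ u) ⊕ ¬(r ⊕ u))) = False ↔ True = False
p ↔ u = False ↔ False = True
(p ↔ u) → u = True → False = False
r ∧ u = False ∧ False = False
((p ↔ u) → u) ∨ (r ∧ u) = False ∨ False = False
(u ↔ ((p ↔ u) ∧ ((p ∧ u) ⊕ ¬(r ⊕ u)))) ↔ (((p ↔ u) → u) ∨ (r ∧ u)) = False ↔ False = True

True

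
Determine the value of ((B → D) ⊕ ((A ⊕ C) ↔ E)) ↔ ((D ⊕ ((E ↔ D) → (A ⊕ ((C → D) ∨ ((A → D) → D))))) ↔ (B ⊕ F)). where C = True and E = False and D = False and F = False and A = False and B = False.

B → D = False → False = True
A ⊕ C = False ⊕ True = True
(A ⊕ C) ↔ E = True ↔ False = False
(B → D) ⊕ ((A ⊕ C) ↔ E) = True ⊕ False = True
E ↔ D = False ↔ False = True
C → D = True → False = False
A → D = False → False = True
(A → D) → D = True → False = False
(C → D) ∨ ((A → D) → D) = False ∨ False = False
A ⊕ ((C → D) ∨ ((A → D) → D)) = False ⊕ False = False
(E ↔ D) → (A ⊕ ((C → D) ∨ ((A → D) → D))) = True → False = False
D ⊕ ((E ↔ D) → (A ⊕ ((C → D) ∨ ((A → D) → D)))) = False ⊕ False = False
B ⊕ F = False ⊕ False = False
(D ⊕ ((E ↔ D) → (A ⊕ ((C → D) ∨ ((A → D) → D))))) ↔ (B ⊕ F) = False ↔ False = True
((B → D) ⊕ ((A ⊕ C) ↔ E)) ↔ ((D ⊕ ((E ↔ D) → (A ⊕ ((C → D) ∨ ((A → D) → D))))) ↔ (B ⊕ F)) = True ↔ True = True

True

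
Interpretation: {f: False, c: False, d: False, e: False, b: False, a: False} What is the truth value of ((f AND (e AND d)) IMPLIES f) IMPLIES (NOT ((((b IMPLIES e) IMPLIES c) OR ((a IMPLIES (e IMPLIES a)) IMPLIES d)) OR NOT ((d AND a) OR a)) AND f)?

False

Substituting f=False, c=False, d=False, e=False, b=False, a=False:
e AND d = False AND False = False
f AND (e AND d) = False AND False = False
(f AND (e AND d)) IMPLIES f = False IMPLIES False = True
b IMPLIES e = False IMPLIES False = True
(b IMPLIES e) IMPLIES c = True IMPLIES False = False
e IMPLIES a = False IMPLIES False = True
a IMPLIES (e IMPLIES a) = False IMPLIES True = True
(a IMPLIES (e IMPLIES a)) IMPLIES d = True IMPLIES False = False
((b IMPLIES e) IMPLIES c) OR ((a IMPLIES (e IMPLIES a)) IMPLIES d) = False OR False = False
d AND a = False AND False = False
(d AND a) OR a = False OR False = False
NOT ((d AND a) OR a) = NOT False = True
(((b IMPLIES e) IMPLIES c) OR ((a IMPLIES (e IMPLIES a)) IMPLIES d)) OR NOT ((d AND a) OR a) = False OR True = True
NOT ((((b IMPLIES e) IMPLIES c) OR ((a IMPLIES (e IMPLIES a)) IMPLIES d)) OR NOT ((d AND a) OR a)) = NOT True = False
NOT ((((b IMPLIES e) IMPLIES c) OR ((a IMPLIES (e IMPLIES a)) IMPLIES d)) OR NOT ((d AND a) OR a)) AND f = False AND False = False
((f AND (e AND d)) IMPLIES f) IMPLIES (NOT ((((b IMPLIES e) IMPLIES c) OR ((a IMPLIES (e IMPLIES a)) IMPLIES d)) OR NOT ((d AND a) OR a)) AND f) = True IMPLIES False = False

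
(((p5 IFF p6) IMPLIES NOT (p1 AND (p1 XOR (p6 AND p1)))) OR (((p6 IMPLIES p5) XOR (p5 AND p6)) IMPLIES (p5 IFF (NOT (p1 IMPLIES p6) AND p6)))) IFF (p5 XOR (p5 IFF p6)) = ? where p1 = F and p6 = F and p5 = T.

T

p5 IFF p6 = T IFF F = F
p6 AND p1 = F AND F = F
p1 XOR (p6 AND p1) = F XOR F = F
p1 AND (p1 XOR (p6 AND p1)) = F AND F = F
NOT (p1 AND (p1 XOR (p6 AND p1))) = NOT F = T
(p5 IFF p6) IMPLIES NOT (p1 AND (p1 XOR (p6 AND p1))) = F IMPLIES T = T
p6 IMPLIES p5 = F IMPLIES T = T
p5 AND p6 = T AND F = F
(p6 IMPLIES p5) XOR (p5 AND p6) = T XOR F = T
p1 IMPLIES p6 = F IMPLIES F = T
NOT (p1 IMPLIES p6) = NOT T = F
NOT (p1 IMPLIES p6) AND p6 = F AND F = F
p5 IFF (NOT (p1 IMPLIES p6) AND p6) = T IFF F = F
((p6 IMPLIES p5) XOR (p5 AND p6)) IMPLIES (p5 IFF (NOT (p1 IMPLIES p6) AND p6)) = T IMPLIES F = F
((p5 IFF p6) IMPLIES NOT (p1 AND (p1 XOR (p6 AND p1)))) OR (((p6 IMPLIES p5) XOR (p5 AND p6)) IMPLIES (p5 IFF (NOT (p1 IMPLIES p6) AND p6))) = T OR F = T
p5 IFF p6 = T IFF F = F
p5 XOR (p5 IFF p6) = T XOR F = T
(((p5 IFF p6) IMPLIES NOT (p1 AND (p1 XOR (p6 AND p1)))) OR (((p6 IMPLIES p5) XOR (p5 AND p6)) IMPLIES (p5 IFF (NOT (p1 IMPLIES p6) AND p6)))) IFF (p5 XOR (p5 IFF p6)) = T IFF T = T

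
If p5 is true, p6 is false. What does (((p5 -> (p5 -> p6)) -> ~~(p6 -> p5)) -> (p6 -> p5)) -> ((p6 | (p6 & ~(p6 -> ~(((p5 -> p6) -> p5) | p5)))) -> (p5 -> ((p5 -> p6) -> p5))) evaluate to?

Substituting p5=1, p6=0:
p5 -> p6 = 1 -> 0 = 0
p5 -> (p5 -> p6) = 1 -> 0 = 0
p6 -> p5 = 0 -> 1 = 1
~(p6 -> p5) = ~1 = 0
~~(p6 -> p5) = ~0 = 1
(p5 -> (p5 -> p6)) -> ~~(p6 -> p5) = 0 -> 1 = 1
p6 -> p5 = 0 -> 1 = 1
((p5 -> (p5 -> p6)) -> ~~(p6 -> p5)) -> (p6 -> p5) = 1 -> 1 = 1
p5 -> p6 = 1 -> 0 = 0
(p5 -> p6) -> p5 = 0 -> 1 = 1
((p5 -> p6) -> p5) | p5 = 1 | 1 = 1
~(((p5 -> p6) -> p5) | p5) = ~1 = 0
p6 -> ~(((p5 -> p6) -> p5) | p5) = 0 -> 0 = 1
~(p6 -> ~(((p5 -> p6) -> p5) | p5)) = ~1 = 0
p6 & ~(p6 -> ~(((p5 -> p6) -> p5) | p5)) = 0 & 0 = 0
p6 | (p6 & ~(p6 -> ~(((p5 -> p6) -> p5) | p5))) = 0 | 0 = 0
p5 -> p6 = 1 -> 0 = 0
(p5 -> p6) -> p5 = 0 -> 1 = 1
p5 -> ((p5 -> p6) -> p5) = 1 -> 1 = 1
(p6 | (p6 & ~(p6 -> ~(((p5 -> p6) -> p5) | p5)))) -> (p5 -> ((p5 -> p6) -> p5)) = 0 -> 1 = 1
(((p5 -> (p5 -> p6)) -> ~~(p6 -> p5)) -> (p6 -> p5)) -> ((p6 | (p6 & ~(p6 -> ~(((p5 -> p6) -> p5) | p5)))) -> (p5 -> ((p5 -> p6) -> p5))) = 1 -> 1 = 1

1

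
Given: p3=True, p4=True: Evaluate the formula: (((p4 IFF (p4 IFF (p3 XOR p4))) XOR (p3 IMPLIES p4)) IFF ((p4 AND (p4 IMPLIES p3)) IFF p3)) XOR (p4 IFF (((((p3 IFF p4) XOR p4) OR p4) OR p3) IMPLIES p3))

False

p3 XOR p4 = True XOR True = False
p4 IFF (p3 XOR p4) = True IFF False = False
p4 IFF (p4 IFF (p3 XOR p4)) = True IFF False = False
p3 IMPLIES p4 = True IMPLIES True = True
(p4 IFF (p4 IFF (p3 XOR p4))) XOR (p3 IMPLIES p4) = False XOR True = True
p4 IMPLIES p3 = True IMPLIES True = True
p4 AND (p4 IMPLIES p3) = True AND True = True
(p4 AND (p4 IMPLIES p3)) IFF p3 = True IFF True = True
((p4 IFF (p4 IFF (p3 XOR p4))) XOR (p3 IMPLIES p4)) IFF ((p4 AND (p4 IMPLIES p3)) IFF p3) = True IFF True = True
p3 IFF p4 = True IFF True = True
(p3 IFF p4) XOR p4 = True XOR True = False
((p3 IFF p4) XOR p4) OR p4 = False OR True = True
(((p3 IFF p4) XOR p4) OR p4) OR p3 = True OR True = True
((((p3 IFF p4) XOR p4) OR p4) OR p3) IMPLIES p3 = True IMPLIES True = True
p4 IFF (((((p3 IFF p4) XOR p4) OR p4) OR p3) IMPLIES p3) = True IFF True = True
(((p4 IFF (p4 IFF (p3 XOR p4))) XOR (p3 IMPLIES p4)) IFF ((p4 AND (p4 IMPLIES p3)) IFF p3)) XOR (p4 IFF (((((p3 IFF p4) XOR p4) OR p4) OR p3) IMPLIES p3)) = True XOR True = False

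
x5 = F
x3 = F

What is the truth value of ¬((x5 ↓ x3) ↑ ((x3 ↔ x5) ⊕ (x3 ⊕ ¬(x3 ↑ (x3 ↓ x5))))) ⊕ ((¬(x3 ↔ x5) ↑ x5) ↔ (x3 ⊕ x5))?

T

Substituting x5=F, x3=F:
x5 ↓ x3 = F ↓ F = T
x3 ↔ x5 = F ↔ F = T
x3 ↓ x5 = F ↓ F = T
x3 ↑ (x3 ↓ x5) = F ↑ T = T
¬(x3 ↑ (x3 ↓ x5)) = ¬T = F
x3 ⊕ ¬(x3 ↑ (x3 ↓ x5)) = F ⊕ F = F
(x3 ↔ x5) ⊕ (x3 ⊕ ¬(x3 ↑ (x3 ↓ x5))) = T ⊕ F = T
(x5 ↓ x3) ↑ ((x3 ↔ x5) ⊕ (x3 ⊕ ¬(x3 ↑ (x3 ↓ x5)))) = T ↑ T = F
¬((x5 ↓ x3) ↑ ((x3 ↔ x5) ⊕ (x3 ⊕ ¬(x3 ↑ (x3 ↓ x5))))) = ¬F = T
x3 ↔ x5 = F ↔ F = T
¬(x3 ↔ x5) = ¬T = F
¬(x3 ↔ x5) ↑ x5 = F ↑ F = T
x3 ⊕ x5 = F ⊕ F = F
(¬(x3 ↔ x5) ↑ x5) ↔ (x3 ⊕ x5) = T ↔ F = F
¬((x5 ↓ x3) ↑ ((x3 ↔ x5) ⊕ (x3 ⊕ ¬(x3 ↑ (x3 ↓ x5))))) ⊕ ((¬(x3 ↔ x5) ↑ x5) ↔ (x3 ⊕ x5)) = T ⊕ F = T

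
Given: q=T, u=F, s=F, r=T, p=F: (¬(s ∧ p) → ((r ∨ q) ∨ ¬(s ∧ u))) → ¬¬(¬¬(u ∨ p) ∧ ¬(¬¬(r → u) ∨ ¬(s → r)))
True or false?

F

s ∧ p = F ∧ F = F
¬(s ∧ p) = ¬F = T
r ∨ q = T ∨ T = T
s ∧ u = F ∧ F = F
¬(s ∧ u) = ¬F = T
(r ∨ q) ∨ ¬(s ∧ u) = T ∨ T = T
¬(s ∧ p) → ((r ∨ q) ∨ ¬(s ∧ u)) = T → T = T
u ∨ p = F ∨ F = F
¬(u ∨ p) = ¬F = T
¬¬(u ∨ p) = ¬T = F
r → u = T → F = F
¬(r → u) = ¬F = T
¬¬(r → u) = ¬T = F
s → r = F → T = T
¬(s → r) = ¬T = F
¬¬(r → u) ∨ ¬(s → r) = F ∨ F = F
¬(¬¬(r → u) ∨ ¬(s → r)) = ¬F = T
¬¬(u ∨ p) ∧ ¬(¬¬(r → u) ∨ ¬(s → r)) = F ∧ T = F
¬(¬¬(u ∨ p) ∧ ¬(¬¬(r → u) ∨ ¬(s → r))) = ¬F = T
¬¬(¬¬(u ∨ p) ∧ ¬(¬¬(r → u) ∨ ¬(s → r))) = ¬T = F
(¬(s ∧ p) → ((r ∨ q) ∨ ¬(s ∧ u))) → ¬¬(¬¬(u ∨ p) ∧ ¬(¬¬(r → u) ∨ ¬(s → r))) = T → F = F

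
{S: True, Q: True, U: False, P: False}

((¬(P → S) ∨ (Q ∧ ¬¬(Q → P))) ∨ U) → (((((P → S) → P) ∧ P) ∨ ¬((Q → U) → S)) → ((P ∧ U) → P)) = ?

True

P → S = False → True = True
¬(P → S) = ¬True = False
Q → P = True → False = False
¬(Q → P) = ¬False = True
¬¬(Q → P) = ¬True = False
Q ∧ ¬¬(Q → P) = True ∧ False = False
¬(P → S) ∨ (Q ∧ ¬¬(Q → P)) = False ∨ False = False
(¬(P → S) ∨ (Q ∧ ¬¬(Q → P))) ∨ U = False ∨ False = False
P → S = False → True = True
(P → S) → P = True → False = False
((P → S) → P) ∧ P = False ∧ False = False
Q → U = True → False = False
(Q → U) → S = False → True = True
¬((Q → U) → S) = ¬True = False
(((P → S) → P) ∧ P) ∨ ¬((Q → U) → S) = False ∨ False = False
P ∧ U = False ∧ False = False
(P ∧ U) → P = False → False = True
((((P → S) → P) ∧ P) ∨ ¬((Q → U) → S)) → ((P ∧ U) → P) = False → True = True
((¬(P → S) ∨ (Q ∧ ¬¬(Q → P))) ∨ U) → (((((P → S) → P) ∧ P) ∨ ¬((Q → U) → S)) → ((P ∧ U) → P)) = False → True = True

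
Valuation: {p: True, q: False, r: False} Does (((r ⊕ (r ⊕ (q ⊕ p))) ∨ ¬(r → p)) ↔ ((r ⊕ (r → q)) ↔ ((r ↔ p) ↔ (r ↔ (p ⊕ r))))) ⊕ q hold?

q ⊕ p = False ⊕ True = True
r ⊕ (q ⊕ p) = False ⊕ True = True
r ⊕ (r ⊕ (q ⊕ p)) = False ⊕ True = True
r → p = False → True = True
¬(r → p) = ¬True = False
(r ⊕ (r ⊕ (q ⊕ p))) ∨ ¬(r → p) = True ∨ False = True
r → q = False → False = True
r ⊕ (r → q) = False ⊕ True = True
r ↔ p = False ↔ True = False
p ⊕ r = True ⊕ False = True
r ↔ (p ⊕ r) = False ↔ True = False
(r ↔ p) ↔ (r ↔ (p ⊕ r)) = False ↔ False = True
(r ⊕ (r → q)) ↔ ((r ↔ p) ↔ (r ↔ (p ⊕ r))) = True ↔ True = True
((r ⊕ (r ⊕ (q ⊕ p))) ∨ ¬(r → p)) ↔ ((r ⊕ (r → q)) ↔ ((r ↔ p) ↔ (r ↔ (p ⊕ r)))) = True ↔ True = True
(((r ⊕ (r ⊕ (q ⊕ p))) ∨ ¬(r → p)) ↔ ((r ⊕ (r → q)) ↔ ((r ↔ p) ↔ (r ↔ (p ⊕ r))))) ⊕ q = True ⊕ False = True

True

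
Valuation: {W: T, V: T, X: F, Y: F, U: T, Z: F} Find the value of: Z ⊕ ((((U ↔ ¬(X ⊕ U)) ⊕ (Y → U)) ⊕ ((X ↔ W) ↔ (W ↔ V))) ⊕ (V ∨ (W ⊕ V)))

F

Substituting W=T, V=T, X=F, Y=F, U=T, Z=F:
X ⊕ U = F ⊕ T = T
¬(X ⊕ U) = ¬T = F
U ↔ ¬(X ⊕ U) = T ↔ F = F
Y → U = F → T = T
(U ↔ ¬(X ⊕ U)) ⊕ (Y → U) = F ⊕ T = T
X ↔ W = F ↔ T = F
W ↔ V = T ↔ T = T
(X ↔ W) ↔ (W ↔ V) = F ↔ T = F
((U ↔ ¬(X ⊕ U)) ⊕ (Y → U)) ⊕ ((X ↔ W) ↔ (W ↔ V)) = T ⊕ F = T
W ⊕ V = T ⊕ T = F
V ∨ (W ⊕ V) = T ∨ F = T
(((U ↔ ¬(X ⊕ U)) ⊕ (Y → U)) ⊕ ((X ↔ W) ↔ (W ↔ V))) ⊕ (V ∨ (W ⊕ V)) = T ⊕ T = F
Z ⊕ ((((U ↔ ¬(X ⊕ U)) ⊕ (Y → U)) ⊕ ((X ↔ W) ↔ (W ↔ V))) ⊕ (V ∨ (W ⊕ V))) = F ⊕ F = F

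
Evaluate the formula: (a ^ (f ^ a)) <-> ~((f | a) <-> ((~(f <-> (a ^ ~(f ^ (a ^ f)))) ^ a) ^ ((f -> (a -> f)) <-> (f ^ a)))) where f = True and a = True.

False

Substituting f=True, a=True:
f ^ a = True ^ True = False
a ^ (f ^ a) = True ^ False = True
f | a = True | True = True
a ^ f = True ^ True = False
f ^ (a ^ f) = True ^ False = True
~(f ^ (a ^ f)) = ~True = False
a ^ ~(f ^ (a ^ f)) = True ^ False = True
f <-> (a ^ ~(f ^ (a ^ f))) = True <-> True = True
~(f <-> (a ^ ~(f ^ (a ^ f)))) = ~True = False
~(f <-> (a ^ ~(f ^ (a ^ f)))) ^ a = False ^ True = True
a -> f = True -> True = True
f -> (a -> f) = True -> True = True
f ^ a = True ^ True = False
(f -> (a -> f)) <-> (f ^ a) = True <-> False = False
(~(f <-> (a ^ ~(f ^ (a ^ f)))) ^ a) ^ ((f -> (a -> f)) <-> (f ^ a)) = True ^ False = True
(f | a) <-> ((~(f <-> (a ^ ~(f ^ (a ^ f)))) ^ a) ^ ((f -> (a -> f)) <-> (f ^ a))) = True <-> True = True
~((f | a) <-> ((~(f <-> (a ^ ~(f ^ (a ^ f)))) ^ a) ^ ((f -> (a -> f)) <-> (f ^ a)))) = ~True = False
(a ^ (f ^ a)) <-> ~((f | a) <-> ((~(f <-> (a ^ ~(f ^ (a ^ f)))) ^ a) ^ ((f -> (a -> f)) <-> (f ^ a)))) = True <-> False = False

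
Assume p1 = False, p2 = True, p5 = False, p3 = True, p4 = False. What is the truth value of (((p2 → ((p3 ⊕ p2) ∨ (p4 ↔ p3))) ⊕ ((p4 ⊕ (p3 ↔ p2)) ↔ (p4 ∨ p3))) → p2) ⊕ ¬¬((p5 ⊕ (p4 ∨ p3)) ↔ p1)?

p3 ⊕ p2 = True ⊕ True = False
p4 ↔ p3 = False ↔ True = False
(p3 ⊕ p2) ∨ (p4 ↔ p3) = False ∨ False = False
p2 → ((p3 ⊕ p2) ∨ (p4 ↔ p3)) = True → False = False
p3 ↔ p2 = True ↔ True = True
p4 ⊕ (p3 ↔ p2) = False ⊕ True = True
p4 ∨ p3 = False ∨ True = True
(p4 ⊕ (p3 ↔ p2)) ↔ (p4 ∨ p3) = True ↔ True = True
(p2 → ((p3 ⊕ p2) ∨ (p4 ↔ p3))) ⊕ ((p4 ⊕ (p3 ↔ p2)) ↔ (p4 ∨ p3)) = False ⊕ True = True
((p2 → ((p3 ⊕ p2) ∨ (p4 ↔ p3))) ⊕ ((p4 ⊕ (p3 ↔ p2)) ↔ (p4 ∨ p3))) → p2 = True → True = True
p4 ∨ p3 = False ∨ True = True
p5 ⊕ (p4 ∨ p3) = False ⊕ True = True
(p5 ⊕ (p4 ∨ p3)) ↔ p1 = True ↔ False = False
¬((p5 ⊕ (p4 ∨ p3)) ↔ p1) = ¬False = True
¬¬((p5 ⊕ (p4 ∨ p3)) ↔ p1) = ¬True = False
(((p2 → ((p3 ⊕ p2) ∨ (p4 ↔ p3))) ⊕ ((p4 ⊕ (p3 ↔ p2)) ↔ (p4 ∨ p3))) → p2) ⊕ ¬¬((p5 ⊕ (p4 ∨ p3)) ↔ p1) = True ⊕ False = True

True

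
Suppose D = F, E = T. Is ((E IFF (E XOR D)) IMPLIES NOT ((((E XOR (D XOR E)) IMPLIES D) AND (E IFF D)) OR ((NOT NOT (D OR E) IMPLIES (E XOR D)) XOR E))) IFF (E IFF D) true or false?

E XOR D = T XOR F = T
E IFF (E XOR D) = T IFF T = T
D XOR E = F XOR T = T
E XOR (D XOR E) = T XOR T = F
(E XOR (D XOR E)) IMPLIES D = F IMPLIES F = T
E IFF D = T IFF F = F
((E XOR (D XOR E)) IMPLIES D) AND (E IFF D) = T AND F = F
D OR E = F OR T = T
NOT (D OR E) = NOT T = F
NOT NOT (D OR E) = NOT F = T
E XOR D = T XOR F = T
NOT NOT (D OR E) IMPLIES (E XOR D) = T IMPLIES T = T
(NOT NOT (D OR E) IMPLIES (E XOR D)) XOR E = T XOR T = F
(((E XOR (D XOR E)) IMPLIES D) AND (E IFF D)) OR ((NOT NOT (D OR E) IMPLIES (E XOR D)) XOR E) = F OR F = F
NOT ((((E XOR (D XOR E)) IMPLIES D) AND (E IFF D)) OR ((NOT NOT (D OR E) IMPLIES (E XOR D)) XOR E)) = NOT F = T
(E IFF (E XOR D)) IMPLIES NOT ((((E XOR (D XOR E)) IMPLIES D) AND (E IFF D)) OR ((NOT NOT (D OR E) IMPLIES (E XOR D)) XOR E)) = T IMPLIES T = T
E IFF D = T IFF F = F
((E IFF (E XOR D)) IMPLIES NOT ((((E XOR (D XOR E)) IMPLIES D) AND (E IFF D)) OR ((NOT NOT (D OR E) IMPLIES (E XOR D)) XOR E))) IFF (E IFF D) = T IFF F = F

F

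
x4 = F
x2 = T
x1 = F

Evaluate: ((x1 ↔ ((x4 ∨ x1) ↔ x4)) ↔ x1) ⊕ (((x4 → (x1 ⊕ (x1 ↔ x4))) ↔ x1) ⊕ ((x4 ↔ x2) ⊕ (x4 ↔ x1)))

x4 ∨ x1 = F ∨ F = F
(x4 ∨ x1) ↔ x4 = F ↔ F = T
x1 ↔ ((x4 ∨ x1) ↔ x4) = F ↔ T = F
(x1 ↔ ((x4 ∨ x1) ↔ x4)) ↔ x1 = F ↔ F = T
x1 ↔ x4 = F ↔ F = T
x1 ⊕ (x1 ↔ x4) = F ⊕ T = T
x4 → (x1 ⊕ (x1 ↔ x4)) = F → T = T
(x4 → (x1 ⊕ (x1 ↔ x4))) ↔ x1 = T ↔ F = F
x4 ↔ x2 = F ↔ T = F
x4 ↔ x1 = F ↔ F = T
(x4 ↔ x2) ⊕ (x4 ↔ x1) = F ⊕ T = T
((x4 → (x1 ⊕ (x1 ↔ x4))) ↔ x1) ⊕ ((x4 ↔ x2) ⊕ (x4 ↔ x1)) = F ⊕ T = T
((x1 ↔ ((x4 ∨ x1) ↔ x4)) ↔ x1) ⊕ (((x4 → (x1 ⊕ (x1 ↔ x4))) ↔ x1) ⊕ ((x4 ↔ x2) ⊕ (x4 ↔ x1))) = T ⊕ T = F

F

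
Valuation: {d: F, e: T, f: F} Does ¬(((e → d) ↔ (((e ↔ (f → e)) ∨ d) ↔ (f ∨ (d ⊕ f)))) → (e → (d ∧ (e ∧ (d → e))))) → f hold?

e → d = T → F = F
f → e = F → T = T
e ↔ (f → e) = T ↔ T = T
(e ↔ (f → e)) ∨ d = T ∨ F = T
d ⊕ f = F ⊕ F = F
f ∨ (d ⊕ f) = F ∨ F = F
((e ↔ (f → e)) ∨ d) ↔ (f ∨ (d ⊕ f)) = T ↔ F = F
(e → d) ↔ (((e ↔ (f → e)) ∨ d) ↔ (f ∨ (d ⊕ f))) = F ↔ F = T
d → e = F → T = T
e ∧ (d → e) = T ∧ T = T
d ∧ (e ∧ (d → e)) = F ∧ T = F
e → (d ∧ (e ∧ (d → e))) = T → F = F
((e → d) ↔ (((e ↔ (f → e)) ∨ d) ↔ (f ∨ (d ⊕ f)))) → (e → (d ∧ (e ∧ (d → e)))) = T → F = F
¬(((e → d) ↔ (((e ↔ (f → e)) ∨ d) ↔ (f ∨ (d ⊕ f)))) → (e → (d ∧ (e ∧ (d → e))))) = ¬F = T
¬(((e → d) ↔ (((e ↔ (f → e)) ∨ d) ↔ (f ∨ (d ⊕ f)))) → (e → (d ∧ (e ∧ (d → e))))) → f = T → F = F

F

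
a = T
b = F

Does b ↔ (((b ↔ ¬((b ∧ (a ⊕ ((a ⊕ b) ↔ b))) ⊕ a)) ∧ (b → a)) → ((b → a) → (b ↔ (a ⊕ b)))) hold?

T

Substituting a=T, b=F:
a ⊕ b = T ⊕ F = T
(a ⊕ b) ↔ b = T ↔ F = F
a ⊕ ((a ⊕ b) ↔ b) = T ⊕ F = T
b ∧ (a ⊕ ((a ⊕ b) ↔ b)) = F ∧ T = F
(b ∧ (a ⊕ ((a ⊕ b) ↔ b))) ⊕ a = F ⊕ T = T
¬((b ∧ (a ⊕ ((a ⊕ b) ↔ b))) ⊕ a) = ¬T = F
b ↔ ¬((b ∧ (a ⊕ ((a ⊕ b) ↔ b))) ⊕ a) = F ↔ F = T
b → a = F → T = T
(b ↔ ¬((b ∧ (a ⊕ ((a ⊕ b) ↔ b))) ⊕ a)) ∧ (b → a) = T ∧ T = T
b → a = F → T = T
a ⊕ b = T ⊕ F = T
b ↔ (a ⊕ b) = F ↔ T = F
(b → a) → (b ↔ (a ⊕ b)) = T → F = F
((b ↔ ¬((b ∧ (a ⊕ ((a ⊕ b) ↔ b))) ⊕ a)) ∧ (b → a)) → ((b → a) → (b ↔ (a ⊕ b))) = T → F = F
b ↔ (((b ↔ ¬((b ∧ (a ⊕ ((a ⊕ b) ↔ b))) ⊕ a)) ∧ (b → a)) → ((b → a) → (b ↔ (a ⊕ b)))) = F ↔ F = T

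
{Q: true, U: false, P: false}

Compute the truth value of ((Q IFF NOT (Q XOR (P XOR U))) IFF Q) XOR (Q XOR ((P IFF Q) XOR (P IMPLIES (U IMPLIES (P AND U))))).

false

P XOR U = false XOR false = false
Q XOR (P XOR U) = true XOR false = true
NOT (Q XOR (P XOR U)) = NOT true = false
Q IFF NOT (Q XOR (P XOR U)) = true IFF false = false
(Q IFF NOT (Q XOR (P XOR U))) IFF Q = false IFF true = false
P IFF Q = false IFF true = false
P AND U = false AND false = false
U IMPLIES (P AND U) = false IMPLIES false = true
P IMPLIES (U IMPLIES (P AND U)) = false IMPLIES true = true
(P IFF Q) XOR (P IMPLIES (U IMPLIES (P AND U))) = false XOR true = true
Q XOR ((P IFF Q) XOR (P IMPLIES (U IMPLIES (P AND U)))) = true XOR true = false
((Q IFF NOT (Q XOR (P XOR U))) IFF Q) XOR (Q XOR ((P IFF Q) XOR (P IMPLIES (U IMPLIES (P AND U))))) = false XOR false = false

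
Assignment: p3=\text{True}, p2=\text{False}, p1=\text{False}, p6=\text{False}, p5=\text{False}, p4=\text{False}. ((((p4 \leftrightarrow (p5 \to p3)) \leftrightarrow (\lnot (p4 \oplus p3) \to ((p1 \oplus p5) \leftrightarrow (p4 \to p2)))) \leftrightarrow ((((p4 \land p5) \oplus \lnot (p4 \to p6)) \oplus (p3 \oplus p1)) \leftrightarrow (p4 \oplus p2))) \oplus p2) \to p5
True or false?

p5 \to p3 = \text{False} \to \text{True} = \text{True}
p4 \leftrightarrow (p5 \to p3) = \text{False} \leftrightarrow \text{True} = \text{False}
p4 \oplus p3 = \text{False} \oplus \text{True} = \text{True}
\lnot (p4 \oplus p3) = \lnot \text{True} = \text{False}
p1 \oplus p5 = \text{False} \oplus \text{False} = \text{False}
p4 \to p2 = \text{False} \to \text{False} = \text{True}
(p1 \oplus p5) \leftrightarrow (p4 \to p2) = \text{False} \leftrightarrow \text{True} = \text{False}
\lnot (p4 \oplus p3) \to ((p1 \oplus p5) \leftrightarrow (p4 \to p2)) = \text{False} \to \text{False} = \text{True}
(p4 \leftrightarrow (p5 \to p3)) \leftrightarrow (\lnot (p4 \oplus p3) \to ((p1 \oplus p5) \leftrightarrow (p4 \to p2))) = \text{False} \leftrightarrow \text{True} = \text{False}
p4 \land p5 = \text{False} \land \text{False} = \text{False}
p4 \to p6 = \text{False} \to \text{False} = \text{True}
\lnot (p4 \to p6) = \lnot \text{True} = \text{False}
(p4 \land p5) \oplus \lnot (p4 \to p6) = \text{False} \oplus \text{False} = \text{False}
p3 \oplus p1 = \text{True} \oplus \text{False} = \text{True}
((p4 \land p5) \oplus \lnot (p4 \to p6)) \oplus (p3 \oplus p1) = \text{False} \oplus \text{True} = \text{True}
p4 \oplus p2 = \text{False} \oplus \text{False} = \text{False}
(((p4 \land p5) \oplus \lnot (p4 \to p6)) \oplus (p3 \oplus p1)) \leftrightarrow (p4 \oplus p2) = \text{True} \leftrightarrow \text{False} = \text{False}
((p4 \leftrightarrow (p5 \to p3)) \leftrightarrow (\lnot (p4 \oplus p3) \to ((p1 \oplus p5) \leftrightarrow (p4 \to p2)))) \leftrightarrow ((((p4 \land p5) \oplus \lnot (p4 \to p6)) \oplus (p3 \oplus p1)) \leftrightarrow (p4 \oplus p2)) = \text{False} \leftrightarrow \text{False} = \text{True}
(((p4 \leftrightarrow (p5 \to p3)) \leftrightarrow (\lnot (p4 \oplus p3) \to ((p1 \oplus p5) \leftrightarrow (p4 \to p2)))) \leftrightarrow ((((p4 \land p5) \oplus \lnot (p4 \to p6)) \oplus (p3 \oplus p1)) \leftrightarrow (p4 \oplus p2))) \oplus p2 = \text{True} \oplus \text{False} = \text{True}
((((p4 \leftrightarrow (p5 \to p3)) \leftrightarrow (\lnot (p4 \oplus p3) \to ((p1 \oplus p5) \leftrightarrow (p4 \to p2)))) \leftrightarrow ((((p4 \land p5) \oplus \lnot (p4 \to p6)) \oplus (p3 \oplus p1)) \leftrightarrow (p4 \oplus p2))) \oplus p2) \to p5 = \text{True} \to \text{False} = \text{False}

\text{False}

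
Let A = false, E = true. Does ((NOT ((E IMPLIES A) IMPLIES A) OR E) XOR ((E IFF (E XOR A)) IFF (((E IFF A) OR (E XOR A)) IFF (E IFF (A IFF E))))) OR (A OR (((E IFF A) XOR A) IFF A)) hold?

true

Substituting A=false, E=true:
E IMPLIES A = true IMPLIES false = false
(E IMPLIES A) IMPLIES A = false IMPLIES false = true
NOT ((E IMPLIES A) IMPLIES A) = NOT true = false
NOT ((E IMPLIES A) IMPLIES A) OR E = false OR true = true
E XOR A = true XOR false = true
E IFF (E XOR A) = true IFF true = true
E IFF A = true IFF false = false
E XOR A = true XOR false = true
(E IFF A) OR (E XOR A) = false OR true = true
A IFF E = false IFF true = false
E IFF (A IFF E) = true IFF false = false
((E IFF A) OR (E XOR A)) IFF (E IFF (A IFF E)) = true IFF false = false
(E IFF (E XOR A)) IFF (((E IFF A) OR (E XOR A)) IFF (E IFF (A IFF E))) = true IFF false = false
(NOT ((E IMPLIES A) IMPLIES A) OR E) XOR ((E IFF (E XOR A)) IFF (((E IFF A) OR (E XOR A)) IFF (E IFF (A IFF E)))) = true XOR false = true
E IFF A = true IFF false = false
(E IFF A) XOR A = false XOR false = false
((E IFF A) XOR A) IFF A = false IFF false = true
A OR (((E IFF A) XOR A) IFF A) = false OR true = true
((NOT ((E IMPLIES A) IMPLIES A) OR E) XOR ((E IFF (E XOR A)) IFF (((E IFF A) OR (E XOR A)) IFF (E IFF (A IFF E))))) OR (A OR (((E IFF A) XOR A) IFF A)) = true OR true = true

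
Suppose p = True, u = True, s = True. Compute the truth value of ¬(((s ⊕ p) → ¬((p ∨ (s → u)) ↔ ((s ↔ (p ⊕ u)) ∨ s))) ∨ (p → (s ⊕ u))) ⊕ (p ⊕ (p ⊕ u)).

True

Substituting p=True, u=True, s=True:
s ⊕ p = True ⊕ True = False
s → u = True → True = True
p ∨ (s → u) = True ∨ True = True
p ⊕ u = True ⊕ True = False
s ↔ (p ⊕ u) = True ↔ False = False
(s ↔ (p ⊕ u)) ∨ s = False ∨ True = True
(p ∨ (s → u)) ↔ ((s ↔ (p ⊕ u)) ∨ s) = True ↔ True = True
¬((p ∨ (s → u)) ↔ ((s ↔ (p ⊕ u)) ∨ s)) = ¬True = False
(s ⊕ p) → ¬((p ∨ (s → u)) ↔ ((s ↔ (p ⊕ u)) ∨ s)) = False → False = True
s ⊕ u = True ⊕ True = False
p → (s ⊕ u) = True → False = False
((s ⊕ p) → ¬((p ∨ (s → u)) ↔ ((s ↔ (p ⊕ u)) ∨ s))) ∨ (p → (s ⊕ u)) = True ∨ False = True
¬(((s ⊕ p) → ¬((p ∨ (s → u)) ↔ ((s ↔ (p ⊕ u)) ∨ s))) ∨ (p → (s ⊕ u))) = ¬True = False
p ⊕ u = True ⊕ True = False
p ⊕ (p ⊕ u) = True ⊕ False = True
¬(((s ⊕ p) → ¬((p ∨ (s → u)) ↔ ((s ↔ (p ⊕ u)) ∨ s))) ∨ (p → (s ⊕ u))) ⊕ (p ⊕ (p ⊕ u)) = False ⊕ True = True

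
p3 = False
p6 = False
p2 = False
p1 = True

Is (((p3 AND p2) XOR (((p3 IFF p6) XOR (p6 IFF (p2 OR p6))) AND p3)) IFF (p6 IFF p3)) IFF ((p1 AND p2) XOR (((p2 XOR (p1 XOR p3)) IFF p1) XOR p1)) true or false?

True

p3 AND p2 = False AND False = False
p3 IFF p6 = False IFF False = True
p2 OR p6 = False OR False = False
p6 IFF (p2 OR p6) = False IFF False = True
(p3 IFF p6) XOR (p6 IFF (p2 OR p6)) = True XOR True = False
((p3 IFF p6) XOR (p6 IFF (p2 OR p6))) AND p3 = False AND False = False
(p3 AND p2) XOR (((p3 IFF p6) XOR (p6 IFF (p2 OR p6))) AND p3) = False XOR False = False
p6 IFF p3 = False IFF False = True
((p3 AND p2) XOR (((p3 IFF p6) XOR (p6 IFF (p2 OR p6))) AND p3)) IFF (p6 IFF p3) = False IFF True = False
p1 AND p2 = True AND False = False
p1 XOR p3 = True XOR False = True
p2 XOR (p1 XOR p3) = False XOR True = True
(p2 XOR (p1 XOR p3)) IFF p1 = True IFF True = True
((p2 XOR (p1 XOR p3)) IFF p1) XOR p1 = True XOR True = False
(p1 AND p2) XOR (((p2 XOR (p1 XOR p3)) IFF p1) XOR p1) = False XOR False = False
(((p3 AND p2) XOR (((p3 IFF p6) XOR (p6 IFF (p2 OR p6))) AND p3)) IFF (p6 IFF p3)) IFF ((p1 AND p2) XOR (((p2 XOR (p1 XOR p3)) IFF p1) XOR p1)) = False IFF False = True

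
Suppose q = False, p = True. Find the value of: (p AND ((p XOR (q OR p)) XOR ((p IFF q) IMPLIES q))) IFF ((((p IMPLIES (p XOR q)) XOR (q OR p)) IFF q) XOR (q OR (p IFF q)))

q OR p = False OR True = True
p XOR (q OR p) = True XOR True = False
p IFF q = True IFF False = False
(p IFF q) IMPLIES q = False IMPLIES False = True
(p XOR (q OR p)) XOR ((p IFF q) IMPLIES q) = False XOR True = True
p AND ((p XOR (q OR p)) XOR ((p IFF q) IMPLIES q)) = True AND True = True
p XOR q = True XOR False = True
p IMPLIES (p XOR q) = True IMPLIES True = True
q OR p = False OR True = True
(p IMPLIES (p XOR q)) XOR (q OR p) = True XOR True = False
((p IMPLIES (p XOR q)) XOR (q OR p)) IFF q = False IFF False = True
p IFF q = True IFF False = False
q OR (p IFF q) = False OR False = False
(((p IMPLIES (p XOR q)) XOR (q OR p)) IFF q) XOR (q OR (p IFF q)) = True XOR False = True
(p AND ((p XOR (q OR p)) XOR ((p IFF q) IMPLIES q))) IFF ((((p IMPLIES (p XOR q)) XOR (q OR p)) IFF q) XOR (q OR (p IFF q))) = True IFF True = True

True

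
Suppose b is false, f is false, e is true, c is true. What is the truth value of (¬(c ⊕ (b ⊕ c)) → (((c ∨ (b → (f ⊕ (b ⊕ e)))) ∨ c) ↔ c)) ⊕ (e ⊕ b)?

Substituting b=F, f=F, e=T, c=T:
b ⊕ c = F ⊕ T = T
c ⊕ (b ⊕ c) = T ⊕ T = F
¬(c ⊕ (b ⊕ c)) = ¬F = T
b ⊕ e = F ⊕ T = T
f ⊕ (b ⊕ e) = F ⊕ T = T
b → (f ⊕ (b ⊕ e)) = F → T = T
c ∨ (b → (f ⊕ (b ⊕ e))) = T ∨ T = T
(c ∨ (b → (f ⊕ (b ⊕ e)))) ∨ c = T ∨ T = T
((c ∨ (b → (f ⊕ (b ⊕ e)))) ∨ c) ↔ c = T ↔ T = T
¬(c ⊕ (b ⊕ c)) → (((c ∨ (b → (f ⊕ (b ⊕ e)))) ∨ c) ↔ c) = T → T = T
e ⊕ b = T ⊕ F = T
(¬(c ⊕ (b ⊕ c)) → (((c ∨ (b → (f ⊕ (b ⊕ e)))) ∨ c) ↔ c)) ⊕ (e ⊕ b) = T ⊕ T = F

F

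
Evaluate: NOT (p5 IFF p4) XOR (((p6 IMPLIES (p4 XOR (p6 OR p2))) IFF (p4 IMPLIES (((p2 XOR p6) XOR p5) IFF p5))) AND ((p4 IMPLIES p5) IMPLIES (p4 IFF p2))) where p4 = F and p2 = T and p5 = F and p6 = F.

F

p5 IFF p4 = F IFF F = T
NOT (p5 IFF p4) = NOT T = F
p6 OR p2 = F OR T = T
p4 XOR (p6 OR p2) = F XOR T = T
p6 IMPLIES (p4 XOR (p6 OR p2)) = F IMPLIES T = T
p2 XOR p6 = T XOR F = T
(p2 XOR p6) XOR p5 = T XOR F = T
((p2 XOR p6) XOR p5) IFF p5 = T IFF F = F
p4 IMPLIES (((p2 XOR p6) XOR p5) IFF p5) = F IMPLIES F = T
(p6 IMPLIES (p4 XOR (p6 OR p2))) IFF (p4 IMPLIES (((p2 XOR p6) XOR p5) IFF p5)) = T IFF T = T
p4 IMPLIES p5 = F IMPLIES F = T
p4 IFF p2 = F IFF T = F
(p4 IMPLIES p5) IMPLIES (p4 IFF p2) = T IMPLIES F = F
((p6 IMPLIES (p4 XOR (p6 OR p2))) IFF (p4 IMPLIES (((p2 XOR p6) XOR p5) IFF p5))) AND ((p4 IMPLIES p5) IMPLIES (p4 IFF p2)) = T AND F = F
NOT (p5 IFF p4) XOR (((p6 IMPLIES (p4 XOR (p6 OR p2))) IFF (p4 IMPLIES (((p2 XOR p6) XOR p5) IFF p5))) AND ((p4 IMPLIES p5) IMPLIES (p4 IFF p2))) = F XOR F = F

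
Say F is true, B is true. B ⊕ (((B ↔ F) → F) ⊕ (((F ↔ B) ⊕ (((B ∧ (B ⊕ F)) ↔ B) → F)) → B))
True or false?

True

B ↔ F = True ↔ True = True
(B ↔ F) → F = True → True = True
F ↔ B = True ↔ True = True
B ⊕ F = True ⊕ True = False
B ∧ (B ⊕ F) = True ∧ False = False
(B ∧ (B ⊕ F)) ↔ B = False ↔ True = False
((B ∧ (B ⊕ F)) ↔ B) → F = False → True = True
(F ↔ B) ⊕ (((B ∧ (B ⊕ F)) ↔ B) → F) = True ⊕ True = False
((F ↔ B) ⊕ (((B ∧ (B ⊕ F)) ↔ B) → F)) → B = False → True = True
((B ↔ F) → F) ⊕ (((F ↔ B) ⊕ (((B ∧ (B ⊕ F)) ↔ B) → F)) → B) = True ⊕ True = False
B ⊕ (((B ↔ F) → F) ⊕ (((F ↔ B) ⊕ (((B ∧ (B ⊕ F)) ↔ B) → F)) → B)) = True ⊕ False = True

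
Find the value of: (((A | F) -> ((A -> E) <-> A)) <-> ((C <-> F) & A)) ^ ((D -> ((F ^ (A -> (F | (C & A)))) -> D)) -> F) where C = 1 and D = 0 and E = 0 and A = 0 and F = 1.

0

A | F = 0 | 1 = 1
A -> E = 0 -> 0 = 1
(A -> E) <-> A = 1 <-> 0 = 0
(A | F) -> ((A -> E) <-> A) = 1 -> 0 = 0
C <-> F = 1 <-> 1 = 1
(C <-> F) & A = 1 & 0 = 0
((A | F) -> ((A -> E) <-> A)) <-> ((C <-> F) & A) = 0 <-> 0 = 1
C & A = 1 & 0 = 0
F | (C & A) = 1 | 0 = 1
A -> (F | (C & A)) = 0 -> 1 = 1
F ^ (A -> (F | (C & A))) = 1 ^ 1 = 0
(F ^ (A -> (F | (C & A)))) -> D = 0 -> 0 = 1
D -> ((F ^ (A -> (F | (C & A)))) -> D) = 0 -> 1 = 1
(D -> ((F ^ (A -> (F | (C & A)))) -> D)) -> F = 1 -> 1 = 1
(((A | F) -> ((A -> E) <-> A)) <-> ((C <-> F) & A)) ^ ((D -> ((F ^ (A -> (F | (C & A)))) -> D)) -> F) = 1 ^ 1 = 0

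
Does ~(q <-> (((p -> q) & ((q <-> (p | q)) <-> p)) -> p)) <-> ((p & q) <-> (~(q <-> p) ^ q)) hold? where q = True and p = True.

p -> q = True -> True = True
p | q = True | True = True
q <-> (p | q) = True <-> True = True
(q <-> (p | q)) <-> p = True <-> True = True
(p -> q) & ((q <-> (p | q)) <-> p) = True & True = True
((p -> q) & ((q <-> (p | q)) <-> p)) -> p = True -> True = True
q <-> (((p -> q) & ((q <-> (p | q)) <-> p)) -> p) = True <-> True = True
~(q <-> (((p -> q) & ((q <-> (p | q)) <-> p)) -> p)) = ~True = False
p & q = True & True = True
q <-> p = True <-> True = True
~(q <-> p) = ~True = False
~(q <-> p) ^ q = False ^ True = True
(p & q) <-> (~(q <-> p) ^ q) = True <-> True = True
~(q <-> (((p -> q) & ((q <-> (p | q)) <-> p)) -> p)) <-> ((p & q) <-> (~(q <-> p) ^ q)) = False <-> True = False

False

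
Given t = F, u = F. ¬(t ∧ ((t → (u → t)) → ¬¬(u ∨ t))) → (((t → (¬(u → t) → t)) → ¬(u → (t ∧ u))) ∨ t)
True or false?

F

u → t = F → F = T
t → (u → t) = F → T = T
u ∨ t = F ∨ F = F
¬(u ∨ t) = ¬F = T
¬¬(u ∨ t) = ¬T = F
(t → (u → t)) → ¬¬(u ∨ t) = T → F = F
t ∧ ((t → (u → t)) → ¬¬(u ∨ t)) = F ∧ F = F
¬(t ∧ ((t → (u → t)) → ¬¬(u ∨ t))) = ¬F = T
u → t = F → F = T
¬(u → t) = ¬T = F
¬(u → t) → t = F → F = T
t → (¬(u → t) → t) = F → T = T
t ∧ u = F ∧ F = F
u → (t ∧ u) = F → F = T
¬(u → (t ∧ u)) = ¬T = F
(t → (¬(u → t) → t)) → ¬(u → (t ∧ u)) = T → F = F
((t → (¬(u → t) → t)) → ¬(u → (t ∧ u))) ∨ t = F ∨ F = F
¬(t ∧ ((t → (u → t)) → ¬¬(u ∨ t))) → (((t → (¬(u → t) → t)) → ¬(u → (t ∧ u))) ∨ t) = T → F = F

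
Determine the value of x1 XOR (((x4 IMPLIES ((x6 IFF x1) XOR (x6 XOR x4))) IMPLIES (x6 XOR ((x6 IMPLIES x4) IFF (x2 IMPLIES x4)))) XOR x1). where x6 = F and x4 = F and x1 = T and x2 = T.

x6 IFF x1 = F IFF T = F
x6 XOR x4 = F XOR F = F
(x6 IFF x1) XOR (x6 XOR x4) = F XOR F = F
x4 IMPLIES ((x6 IFF x1) XOR (x6 XOR x4)) = F IMPLIES F = T
x6 IMPLIES x4 = F IMPLIES F = T
x2 IMPLIES x4 = T IMPLIES F = F
(x6 IMPLIES x4) IFF (x2 IMPLIES x4) = T IFF F = F
x6 XOR ((x6 IMPLIES x4) IFF (x2 IMPLIES x4)) = F XOR F = F
(x4 IMPLIES ((x6 IFF x1) XOR (x6 XOR x4))) IMPLIES (x6 XOR ((x6 IMPLIES x4) IFF (x2 IMPLIES x4))) = T IMPLIES F = F
((x4 IMPLIES ((x6 IFF x1) XOR (x6 XOR x4))) IMPLIES (x6 XOR ((x6 IMPLIES x4) IFF (x2 IMPLIES x4)))) XOR x1 = F XOR T = T
x1 XOR (((x4 IMPLIES ((x6 IFF x1) XOR (x6 XOR x4))) IMPLIES (x6 XOR ((x6 IMPLIES x4) IFF (x2 IMPLIES x4)))) XOR x1) = T XOR T = F

F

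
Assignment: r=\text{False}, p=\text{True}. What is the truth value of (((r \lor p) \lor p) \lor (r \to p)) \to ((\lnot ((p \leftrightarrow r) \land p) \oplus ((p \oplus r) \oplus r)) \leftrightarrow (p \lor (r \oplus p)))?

\text{False}

r \lor p = \text{False} \lor \text{True} = \text{True}
(r \lor p) \lor p = \text{True} \lor \text{True} = \text{True}
r \to p = \text{False} \to \text{True} = \text{True}
((r \lor p) \lor p) \lor (r \to p) = \text{True} \lor \text{True} = \text{True}
p \leftrightarrow r = \text{True} \leftrightarrow \text{False} = \text{False}
(p \leftrightarrow r) \land p = \text{False} \land \text{True} = \text{False}
\lnot ((p \leftrightarrow r) \land p) = \lnot \text{False} = \text{True}
p \oplus r = \text{True} \oplus \text{False} = \text{True}
(p \oplus r) \oplus r = \text{True} \oplus \text{False} = \text{True}
\lnot ((p \leftrightarrow r) \land p) \oplus ((p \oplus r) \oplus r) = \text{True} \oplus \text{True} = \text{False}
r \oplus p = \text{False} \oplus \text{True} = \text{True}
p \lor (r \oplus p) = \text{True} \lor \text{True} = \text{True}
(\lnot ((p \leftrightarrow r) \land p) \oplus ((p \oplus r) \oplus r)) \leftrightarrow (p \lor (r \oplus p)) = \text{False} \leftrightarrow \text{True} = \text{False}
(((r \lor p) \lor p) \lor (r \to p)) \to ((\lnot ((p \leftrightarrow r) \land p) \oplus ((p \oplus r) \oplus r)) \leftrightarrow (p \lor (r \oplus p))) = \text{True} \to \text{False} = \text{False}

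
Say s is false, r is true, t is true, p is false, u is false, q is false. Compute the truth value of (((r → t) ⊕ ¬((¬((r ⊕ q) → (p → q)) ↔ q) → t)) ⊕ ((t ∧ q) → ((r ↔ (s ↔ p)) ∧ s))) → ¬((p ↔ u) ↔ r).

Substituting s=F, r=T, t=T, p=F, u=F, q=F:
r → t = T → T = T
r ⊕ q = T ⊕ F = T
p → q = F → F = T
(r ⊕ q) → (p → q) = T → T = T
¬((r ⊕ q) → (p → q)) = ¬T = F
¬((r ⊕ q) → (p → q)) ↔ q = F ↔ F = T
(¬((r ⊕ q) → (p → q)) ↔ q) → t = T → T = T
¬((¬((r ⊕ q) → (p → q)) ↔ q) → t) = ¬T = F
(r → t) ⊕ ¬((¬((r ⊕ q) → (p → q)) ↔ q) → t) = T ⊕ F = T
t ∧ q = T ∧ F = F
s ↔ p = F ↔ F = T
r ↔ (s ↔ p) = T ↔ T = T
(r ↔ (s ↔ p)) ∧ s = T ∧ F = F
(t ∧ q) → ((r ↔ (s ↔ p)) ∧ s) = F → F = T
((r → t) ⊕ ¬((¬((r ⊕ q) → (p → q)) ↔ q) → t)) ⊕ ((t ∧ q) → ((r ↔ (s ↔ p)) ∧ s)) = T ⊕ T = F
p ↔ u = F ↔ F = T
(p ↔ u) ↔ r = T ↔ T = T
¬((p ↔ u) ↔ r) = ¬T = F
(((r → t) ⊕ ¬((¬((r ⊕ q) → (p → q)) ↔ q) → t)) ⊕ ((t ∧ q) → ((r ↔ (s ↔ p)) ∧ s))) → ¬((p ↔ u) ↔ r) = F → F = T

T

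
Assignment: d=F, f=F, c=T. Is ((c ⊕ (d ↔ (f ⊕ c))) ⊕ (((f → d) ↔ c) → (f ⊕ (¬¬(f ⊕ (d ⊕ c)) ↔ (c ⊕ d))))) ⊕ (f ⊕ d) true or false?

Substituting d=F, f=F, c=T:
f ⊕ c = F ⊕ T = T
d ↔ (f ⊕ c) = F ↔ T = F
c ⊕ (d ↔ (f ⊕ c)) = T ⊕ F = T
f → d = F → F = T
(f → d) ↔ c = T ↔ T = T
d ⊕ c = F ⊕ T = T
f ⊕ (d ⊕ c) = F ⊕ T = T
¬(f ⊕ (d ⊕ c)) = ¬T = F
¬¬(f ⊕ (d ⊕ c)) = ¬F = T
c ⊕ d = T ⊕ F = T
¬¬(f ⊕ (d ⊕ c)) ↔ (c ⊕ d) = T ↔ T = T
f ⊕ (¬¬(f ⊕ (d ⊕ c)) ↔ (c ⊕ d)) = F ⊕ T = T
((f → d) ↔ c) → (f ⊕ (¬¬(f ⊕ (d ⊕ c)) ↔ (c ⊕ d))) = T → T = T
(c ⊕ (d ↔ (f ⊕ c))) ⊕ (((f → d) ↔ c) → (f ⊕ (¬¬(f ⊕ (d ⊕ c)) ↔ (c ⊕ d)))) = T ⊕ T = F
f ⊕ d = F ⊕ F = F
((c ⊕ (d ↔ (f ⊕ c))) ⊕ (((f → d) ↔ c) → (f ⊕ (¬¬(f ⊕ (d ⊕ c)) ↔ (c ⊕ d))))) ⊕ (f ⊕ d) = F ⊕ F = F

F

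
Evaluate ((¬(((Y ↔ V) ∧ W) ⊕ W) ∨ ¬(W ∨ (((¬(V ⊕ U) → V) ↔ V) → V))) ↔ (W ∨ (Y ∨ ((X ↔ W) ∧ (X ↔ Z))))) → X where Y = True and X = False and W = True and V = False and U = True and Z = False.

True

Y ↔ V = True ↔ False = False
(Y ↔ V) ∧ W = False ∧ True = False
((Y ↔ V) ∧ W) ⊕ W = False ⊕ True = True
¬(((Y ↔ V) ∧ W) ⊕ W) = ¬True = False
V ⊕ U = False ⊕ True = True
¬(V ⊕ U) = ¬True = False
¬(V ⊕ U) → V = False → False = True
(¬(V ⊕ U) → V) ↔ V = True ↔ False = False
((¬(V ⊕ U) → V) ↔ V) → V = False → False = True
W ∨ (((¬(V ⊕ U) → V) ↔ V) → V) = True ∨ True = True
¬(W ∨ (((¬(V ⊕ U) → V) ↔ V) → V)) = ¬True = False
¬(((Y ↔ V) ∧ W) ⊕ W) ∨ ¬(W ∨ (((¬(V ⊕ U) → V) ↔ V) → V)) = False ∨ False = False
X ↔ W = False ↔ True = False
X ↔ Z = False ↔ False = True
(X ↔ W) ∧ (X ↔ Z) = False ∧ True = False
Y ∨ ((X ↔ W) ∧ (X ↔ Z)) = True ∨ False = True
W ∨ (Y ∨ ((X ↔ W) ∧ (X ↔ Z))) = True ∨ True = True
(¬(((Y ↔ V) ∧ W) ⊕ W) ∨ ¬(W ∨ (((¬(V ⊕ U) → V) ↔ V) → V))) ↔ (W ∨ (Y ∨ ((X ↔ W) ∧ (X ↔ Z)))) = False ↔ True = False
((¬(((Y ↔ V) ∧ W) ⊕ W) ∨ ¬(W ∨ (((¬(V ⊕ U) → V) ↔ V) → V))) ↔ (W ∨ (Y ∨ ((X ↔ W) ∧ (X ↔ Z))))) → X = False → False = True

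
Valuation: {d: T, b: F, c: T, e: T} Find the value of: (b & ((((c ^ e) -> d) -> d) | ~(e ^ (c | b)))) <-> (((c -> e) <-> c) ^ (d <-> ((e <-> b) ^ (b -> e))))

T

Substituting d=T, b=F, c=T, e=T:
c ^ e = T ^ T = F
(c ^ e) -> d = F -> T = T
((c ^ e) -> d) -> d = T -> T = T
c | b = T | F = T
e ^ (c | b) = T ^ T = F
~(e ^ (c | b)) = ~F = T
(((c ^ e) -> d) -> d) | ~(e ^ (c | b)) = T | T = T
b & ((((c ^ e) -> d) -> d) | ~(e ^ (c | b))) = F & T = F
c -> e = T -> T = T
(c -> e) <-> c = T <-> T = T
e <-> b = T <-> F = F
b -> e = F -> T = T
(e <-> b) ^ (b -> e) = F ^ T = T
d <-> ((e <-> b) ^ (b -> e)) = T <-> T = T
((c -> e) <-> c) ^ (d <-> ((e <-> b) ^ (b -> e))) = T ^ T = F
(b & ((((c ^ e) -> d) -> d) | ~(e ^ (c | b)))) <-> (((c -> e) <-> c) ^ (d <-> ((e <-> b) ^ (b -> e)))) = F <-> F = T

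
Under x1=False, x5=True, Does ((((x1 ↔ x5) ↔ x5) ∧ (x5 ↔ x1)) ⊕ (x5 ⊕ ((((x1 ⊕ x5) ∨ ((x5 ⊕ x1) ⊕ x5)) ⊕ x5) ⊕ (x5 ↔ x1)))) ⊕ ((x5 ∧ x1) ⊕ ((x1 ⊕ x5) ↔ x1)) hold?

True

x1 ↔ x5 = False ↔ True = False
(x1 ↔ x5) ↔ x5 = False ↔ True = False
x5 ↔ x1 = True ↔ False = False
((x1 ↔ x5) ↔ x5) ∧ (x5 ↔ x1) = False ∧ False = False
x1 ⊕ x5 = False ⊕ True = True
x5 ⊕ x1 = True ⊕ False = True
(x5 ⊕ x1) ⊕ x5 = True ⊕ True = False
(x1 ⊕ x5) ∨ ((x5 ⊕ x1) ⊕ x5) = True ∨ False = True
((x1 ⊕ x5) ∨ ((x5 ⊕ x1) ⊕ x5)) ⊕ x5 = True ⊕ True = False
x5 ↔ x1 = True ↔ False = False
(((x1 ⊕ x5) ∨ ((x5 ⊕ x1) ⊕ x5)) ⊕ x5) ⊕ (x5 ↔ x1) = False ⊕ False = False
x5 ⊕ ((((x1 ⊕ x5) ∨ ((x5 ⊕ x1) ⊕ x5)) ⊕ x5) ⊕ (x5 ↔ x1)) = True ⊕ False = True
(((x1 ↔ x5) ↔ x5) ∧ (x5 ↔ x1)) ⊕ (x5 ⊕ ((((x1 ⊕ x5) ∨ ((x5 ⊕ x1) ⊕ x5)) ⊕ x5) ⊕ (x5 ↔ x1))) = False ⊕ True = True
x5 ∧ x1 = True ∧ False = False
x1 ⊕ x5 = False ⊕ True = True
(x1 ⊕ x5) ↔ x1 = True ↔ False = False
(x5 ∧ x1) ⊕ ((x1 ⊕ x5) ↔ x1) = False ⊕ False = False
((((x1 ↔ x5) ↔ x5) ∧ (x5 ↔ x1)) ⊕ (x5 ⊕ ((((x1 ⊕ x5) ∨ ((x5 ⊕ x1) ⊕ x5)) ⊕ x5) ⊕ (x5 ↔ x1)))) ⊕ ((x5 ∧ x1) ⊕ ((x1 ⊕ x5) ↔ x1)) = True ⊕ False = True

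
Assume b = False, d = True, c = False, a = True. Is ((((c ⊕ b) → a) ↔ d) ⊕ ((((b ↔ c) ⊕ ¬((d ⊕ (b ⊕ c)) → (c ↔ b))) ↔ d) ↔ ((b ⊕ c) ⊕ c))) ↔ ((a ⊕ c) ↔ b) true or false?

c ⊕ b = False ⊕ False = False
(c ⊕ b) → a = False → True = True
((c ⊕ b) → a) ↔ d = True ↔ True = True
b ↔ c = False ↔ False = True
b ⊕ c = False ⊕ False = False
d ⊕ (b ⊕ c) = True ⊕ False = True
c ↔ b = False ↔ False = True
(d ⊕ (b ⊕ c)) → (c ↔ b) = True → True = True
¬((d ⊕ (b ⊕ c)) → (c ↔ b)) = ¬True = False
(b ↔ c) ⊕ ¬((d ⊕ (b ⊕ c)) → (c ↔ b)) = True ⊕ False = True
((b ↔ c) ⊕ ¬((d ⊕ (b ⊕ c)) → (c ↔ b))) ↔ d = True ↔ True = True
b ⊕ c = False ⊕ False = False
(b ⊕ c) ⊕ c = False ⊕ False = False
(((b ↔ c) ⊕ ¬((d ⊕ (b ⊕ c)) → (c ↔ b))) ↔ d) ↔ ((b ⊕ c) ⊕ c) = True ↔ False = False
(((c ⊕ b) → a) ↔ d) ⊕ ((((b ↔ c) ⊕ ¬((d ⊕ (b ⊕ c)) → (c ↔ b))) ↔ d) ↔ ((b ⊕ c) ⊕ c)) = True ⊕ False = True
a ⊕ c = True ⊕ False = True
(a ⊕ c) ↔ b = True ↔ False = False
((((c ⊕ b) → a) ↔ d) ⊕ ((((b ↔ c) ⊕ ¬((d ⊕ (b ⊕ c)) → (c ↔ b))) ↔ d) ↔ ((b ⊕ c) ⊕ c))) ↔ ((a ⊕ c) ↔ b) = True ↔ False = False

False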